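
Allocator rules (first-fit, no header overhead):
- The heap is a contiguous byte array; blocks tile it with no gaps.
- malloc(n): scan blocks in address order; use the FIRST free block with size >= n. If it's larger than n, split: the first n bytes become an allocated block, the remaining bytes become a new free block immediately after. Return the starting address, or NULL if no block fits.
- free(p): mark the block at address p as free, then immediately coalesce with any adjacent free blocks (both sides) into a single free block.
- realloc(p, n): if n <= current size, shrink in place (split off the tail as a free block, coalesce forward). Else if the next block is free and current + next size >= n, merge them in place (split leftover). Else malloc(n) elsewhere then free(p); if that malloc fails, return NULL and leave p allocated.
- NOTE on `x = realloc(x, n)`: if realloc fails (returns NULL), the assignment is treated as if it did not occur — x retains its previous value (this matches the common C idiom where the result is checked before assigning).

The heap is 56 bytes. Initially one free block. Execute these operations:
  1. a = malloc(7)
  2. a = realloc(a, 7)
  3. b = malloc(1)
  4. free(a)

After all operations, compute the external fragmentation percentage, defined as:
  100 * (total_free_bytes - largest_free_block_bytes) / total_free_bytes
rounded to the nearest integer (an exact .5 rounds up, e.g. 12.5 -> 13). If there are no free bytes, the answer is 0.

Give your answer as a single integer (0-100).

Op 1: a = malloc(7) -> a = 0; heap: [0-6 ALLOC][7-55 FREE]
Op 2: a = realloc(a, 7) -> a = 0; heap: [0-6 ALLOC][7-55 FREE]
Op 3: b = malloc(1) -> b = 7; heap: [0-6 ALLOC][7-7 ALLOC][8-55 FREE]
Op 4: free(a) -> (freed a); heap: [0-6 FREE][7-7 ALLOC][8-55 FREE]
Free blocks: [7 48] total_free=55 largest=48 -> 100*(55-48)/55 = 700/55 ≈ 12.727 -> rounds to 13

Answer: 13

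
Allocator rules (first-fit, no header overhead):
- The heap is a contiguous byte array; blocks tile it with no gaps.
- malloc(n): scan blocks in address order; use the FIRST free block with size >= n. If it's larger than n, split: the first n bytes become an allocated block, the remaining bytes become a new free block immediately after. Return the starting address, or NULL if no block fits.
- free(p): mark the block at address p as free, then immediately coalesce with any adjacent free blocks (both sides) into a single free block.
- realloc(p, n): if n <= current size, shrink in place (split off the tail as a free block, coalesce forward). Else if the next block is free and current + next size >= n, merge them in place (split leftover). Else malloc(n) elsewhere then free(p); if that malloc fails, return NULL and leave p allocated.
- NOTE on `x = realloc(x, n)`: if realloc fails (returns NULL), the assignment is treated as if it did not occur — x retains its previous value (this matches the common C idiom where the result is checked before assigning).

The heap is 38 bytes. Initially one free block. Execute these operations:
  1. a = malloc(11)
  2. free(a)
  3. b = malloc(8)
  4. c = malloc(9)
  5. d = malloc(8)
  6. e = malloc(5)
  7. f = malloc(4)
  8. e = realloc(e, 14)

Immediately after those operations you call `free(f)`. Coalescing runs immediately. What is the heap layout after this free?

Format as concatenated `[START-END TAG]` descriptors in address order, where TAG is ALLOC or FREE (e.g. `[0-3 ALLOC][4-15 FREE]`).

Op 1: a = malloc(11) -> a = 0; heap: [0-10 ALLOC][11-37 FREE]
Op 2: free(a) -> (freed a); heap: [0-37 FREE]
Op 3: b = malloc(8) -> b = 0; heap: [0-7 ALLOC][8-37 FREE]
Op 4: c = malloc(9) -> c = 8; heap: [0-7 ALLOC][8-16 ALLOC][17-37 FREE]
Op 5: d = malloc(8) -> d = 17; heap: [0-7 ALLOC][8-16 ALLOC][17-24 ALLOC][25-37 FREE]
Op 6: e = malloc(5) -> e = 25; heap: [0-7 ALLOC][8-16 ALLOC][17-24 ALLOC][25-29 ALLOC][30-37 FREE]
Op 7: f = malloc(4) -> f = 30; heap: [0-7 ALLOC][8-16 ALLOC][17-24 ALLOC][25-29 ALLOC][30-33 ALLOC][34-37 FREE]
Op 8: e = realloc(e, 14) -> NULL (e unchanged); heap: [0-7 ALLOC][8-16 ALLOC][17-24 ALLOC][25-29 ALLOC][30-33 ALLOC][34-37 FREE]
free(f): f = 30 -> block [30-33 ALLOC]; mark free, coalesce with adjacent free neighbors -> [0-7 ALLOC][8-16 ALLOC][17-24 ALLOC][25-29 ALLOC][30-37 FREE]

Answer: [0-7 ALLOC][8-16 ALLOC][17-24 ALLOC][25-29 ALLOC][30-37 FREE]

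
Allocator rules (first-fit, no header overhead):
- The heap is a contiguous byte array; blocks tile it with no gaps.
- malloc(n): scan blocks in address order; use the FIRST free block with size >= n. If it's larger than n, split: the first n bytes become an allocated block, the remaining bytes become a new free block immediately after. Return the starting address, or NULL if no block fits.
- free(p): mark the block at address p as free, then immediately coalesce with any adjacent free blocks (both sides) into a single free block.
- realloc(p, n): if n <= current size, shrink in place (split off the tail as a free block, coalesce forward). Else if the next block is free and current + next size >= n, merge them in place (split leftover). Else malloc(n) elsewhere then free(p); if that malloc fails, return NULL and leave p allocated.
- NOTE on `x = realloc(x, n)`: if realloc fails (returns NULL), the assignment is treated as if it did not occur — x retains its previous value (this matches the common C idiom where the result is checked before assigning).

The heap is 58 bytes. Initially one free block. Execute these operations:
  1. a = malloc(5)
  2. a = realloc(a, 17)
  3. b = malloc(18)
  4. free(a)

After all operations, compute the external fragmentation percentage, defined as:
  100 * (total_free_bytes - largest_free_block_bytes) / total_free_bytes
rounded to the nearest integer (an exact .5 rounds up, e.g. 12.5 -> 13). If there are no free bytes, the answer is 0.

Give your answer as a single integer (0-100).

Answer: 43

Derivation:
Op 1: a = malloc(5) -> a = 0; heap: [0-4 ALLOC][5-57 FREE]
Op 2: a = realloc(a, 17) -> a = 0; heap: [0-16 ALLOC][17-57 FREE]
Op 3: b = malloc(18) -> b = 17; heap: [0-16 ALLOC][17-34 ALLOC][35-57 FREE]
Op 4: free(a) -> (freed a); heap: [0-16 FREE][17-34 ALLOC][35-57 FREE]
Free blocks: [17 23] total_free=40 largest=23 -> 100*(40-23)/40 = 1700/40 = 42.5 -> rounds to 43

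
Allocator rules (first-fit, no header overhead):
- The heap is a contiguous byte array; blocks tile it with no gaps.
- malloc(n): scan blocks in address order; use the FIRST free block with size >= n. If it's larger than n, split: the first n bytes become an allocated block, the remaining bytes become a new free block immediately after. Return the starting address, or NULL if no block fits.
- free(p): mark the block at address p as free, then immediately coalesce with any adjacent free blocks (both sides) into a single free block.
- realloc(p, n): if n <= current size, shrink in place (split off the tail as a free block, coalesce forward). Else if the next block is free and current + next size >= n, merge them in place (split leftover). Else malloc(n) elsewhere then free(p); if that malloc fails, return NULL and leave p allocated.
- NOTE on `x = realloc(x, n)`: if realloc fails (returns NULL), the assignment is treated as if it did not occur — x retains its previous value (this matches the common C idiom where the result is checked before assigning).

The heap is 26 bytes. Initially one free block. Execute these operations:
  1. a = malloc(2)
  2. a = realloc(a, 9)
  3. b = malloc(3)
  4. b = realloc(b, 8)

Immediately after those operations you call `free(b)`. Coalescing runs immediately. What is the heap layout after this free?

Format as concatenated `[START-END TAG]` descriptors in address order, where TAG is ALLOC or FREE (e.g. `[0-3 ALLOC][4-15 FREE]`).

Answer: [0-8 ALLOC][9-25 FREE]

Derivation:
Op 1: a = malloc(2) -> a = 0; heap: [0-1 ALLOC][2-25 FREE]
Op 2: a = realloc(a, 9) -> a = 0; heap: [0-8 ALLOC][9-25 FREE]
Op 3: b = malloc(3) -> b = 9; heap: [0-8 ALLOC][9-11 ALLOC][12-25 FREE]
Op 4: b = realloc(b, 8) -> b = 9; heap: [0-8 ALLOC][9-16 ALLOC][17-25 FREE]
free(b): b = 9 -> block [9-16 ALLOC]; mark free, coalesce with adjacent free neighbors -> [0-8 ALLOC][9-25 FREE]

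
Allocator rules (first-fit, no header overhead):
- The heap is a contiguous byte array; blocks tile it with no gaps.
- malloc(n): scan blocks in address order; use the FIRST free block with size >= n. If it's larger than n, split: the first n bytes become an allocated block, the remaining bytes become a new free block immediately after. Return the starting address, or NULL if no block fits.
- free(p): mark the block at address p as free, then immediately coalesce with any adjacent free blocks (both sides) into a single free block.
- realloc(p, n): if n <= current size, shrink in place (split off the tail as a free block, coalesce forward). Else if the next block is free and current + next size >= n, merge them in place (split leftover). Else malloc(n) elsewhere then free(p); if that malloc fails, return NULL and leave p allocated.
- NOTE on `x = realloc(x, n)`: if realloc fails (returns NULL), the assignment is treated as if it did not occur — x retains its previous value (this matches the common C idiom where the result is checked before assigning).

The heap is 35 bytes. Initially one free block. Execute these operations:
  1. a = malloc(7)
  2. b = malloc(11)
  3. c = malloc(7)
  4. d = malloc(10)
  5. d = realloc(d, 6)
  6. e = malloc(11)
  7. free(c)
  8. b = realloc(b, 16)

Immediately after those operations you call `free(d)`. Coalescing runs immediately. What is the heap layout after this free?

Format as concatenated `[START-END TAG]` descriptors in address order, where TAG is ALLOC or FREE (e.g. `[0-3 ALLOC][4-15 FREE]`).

Op 1: a = malloc(7) -> a = 0; heap: [0-6 ALLOC][7-34 FREE]
Op 2: b = malloc(11) -> b = 7; heap: [0-6 ALLOC][7-17 ALLOC][18-34 FREE]
Op 3: c = malloc(7) -> c = 18; heap: [0-6 ALLOC][7-17 ALLOC][18-24 ALLOC][25-34 FREE]
Op 4: d = malloc(10) -> d = 25; heap: [0-6 ALLOC][7-17 ALLOC][18-24 ALLOC][25-34 ALLOC]
Op 5: d = realloc(d, 6) -> d = 25; heap: [0-6 ALLOC][7-17 ALLOC][18-24 ALLOC][25-30 ALLOC][31-34 FREE]
Op 6: e = malloc(11) -> e = NULL; heap: [0-6 ALLOC][7-17 ALLOC][18-24 ALLOC][25-30 ALLOC][31-34 FREE]
Op 7: free(c) -> (freed c); heap: [0-6 ALLOC][7-17 ALLOC][18-24 FREE][25-30 ALLOC][31-34 FREE]
Op 8: b = realloc(b, 16) -> b = 7; heap: [0-6 ALLOC][7-22 ALLOC][23-24 FREE][25-30 ALLOC][31-34 FREE]
free(d): d = 25 -> block [25-30 ALLOC]; mark free, coalesce with adjacent free neighbors -> [0-6 ALLOC][7-22 ALLOC][23-34 FREE]

Answer: [0-6 ALLOC][7-22 ALLOC][23-34 FREE]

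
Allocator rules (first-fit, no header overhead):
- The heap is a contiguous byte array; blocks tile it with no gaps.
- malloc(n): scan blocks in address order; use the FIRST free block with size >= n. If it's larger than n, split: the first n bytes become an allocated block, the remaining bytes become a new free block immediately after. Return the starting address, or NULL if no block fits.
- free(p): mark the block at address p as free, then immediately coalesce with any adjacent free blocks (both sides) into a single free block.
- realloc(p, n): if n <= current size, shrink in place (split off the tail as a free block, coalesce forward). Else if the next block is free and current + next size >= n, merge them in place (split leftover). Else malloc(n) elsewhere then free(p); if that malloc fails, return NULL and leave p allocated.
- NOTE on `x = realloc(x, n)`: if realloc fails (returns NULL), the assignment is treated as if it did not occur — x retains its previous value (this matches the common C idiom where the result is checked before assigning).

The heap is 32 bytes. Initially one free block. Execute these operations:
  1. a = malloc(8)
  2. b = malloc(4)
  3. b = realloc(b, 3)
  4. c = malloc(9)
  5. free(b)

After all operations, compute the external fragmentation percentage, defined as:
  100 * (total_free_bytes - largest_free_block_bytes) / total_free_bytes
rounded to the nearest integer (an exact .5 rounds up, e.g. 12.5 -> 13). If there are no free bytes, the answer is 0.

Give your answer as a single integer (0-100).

Answer: 20

Derivation:
Op 1: a = malloc(8) -> a = 0; heap: [0-7 ALLOC][8-31 FREE]
Op 2: b = malloc(4) -> b = 8; heap: [0-7 ALLOC][8-11 ALLOC][12-31 FREE]
Op 3: b = realloc(b, 3) -> b = 8; heap: [0-7 ALLOC][8-10 ALLOC][11-31 FREE]
Op 4: c = malloc(9) -> c = 11; heap: [0-7 ALLOC][8-10 ALLOC][11-19 ALLOC][20-31 FREE]
Op 5: free(b) -> (freed b); heap: [0-7 ALLOC][8-10 FREE][11-19 ALLOC][20-31 FREE]
Free blocks: [3 12] total_free=15 largest=12 -> 100*(15-12)/15 = 300/15 = 20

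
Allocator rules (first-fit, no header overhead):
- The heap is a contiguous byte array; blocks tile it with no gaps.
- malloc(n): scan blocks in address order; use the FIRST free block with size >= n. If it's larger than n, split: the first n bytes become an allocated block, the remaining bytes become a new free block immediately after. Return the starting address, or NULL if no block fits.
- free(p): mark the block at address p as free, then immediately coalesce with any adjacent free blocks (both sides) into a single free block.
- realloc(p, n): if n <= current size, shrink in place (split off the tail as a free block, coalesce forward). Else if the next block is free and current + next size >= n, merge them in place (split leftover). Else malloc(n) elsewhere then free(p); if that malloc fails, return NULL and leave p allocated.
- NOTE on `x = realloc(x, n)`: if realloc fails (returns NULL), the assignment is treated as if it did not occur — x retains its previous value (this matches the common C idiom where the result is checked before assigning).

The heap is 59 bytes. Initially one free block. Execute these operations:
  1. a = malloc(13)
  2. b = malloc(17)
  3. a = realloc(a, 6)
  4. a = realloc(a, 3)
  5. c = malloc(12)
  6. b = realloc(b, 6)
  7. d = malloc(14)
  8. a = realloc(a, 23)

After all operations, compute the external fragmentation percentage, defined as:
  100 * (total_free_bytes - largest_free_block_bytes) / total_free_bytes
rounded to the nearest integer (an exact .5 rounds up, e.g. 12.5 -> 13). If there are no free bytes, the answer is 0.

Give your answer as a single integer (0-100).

Op 1: a = malloc(13) -> a = 0; heap: [0-12 ALLOC][13-58 FREE]
Op 2: b = malloc(17) -> b = 13; heap: [0-12 ALLOC][13-29 ALLOC][30-58 FREE]
Op 3: a = realloc(a, 6) -> a = 0; heap: [0-5 ALLOC][6-12 FREE][13-29 ALLOC][30-58 FREE]
Op 4: a = realloc(a, 3) -> a = 0; heap: [0-2 ALLOC][3-12 FREE][13-29 ALLOC][30-58 FREE]
Op 5: c = malloc(12) -> c = 30; heap: [0-2 ALLOC][3-12 FREE][13-29 ALLOC][30-41 ALLOC][42-58 FREE]
Op 6: b = realloc(b, 6) -> b = 13; heap: [0-2 ALLOC][3-12 FREE][13-18 ALLOC][19-29 FREE][30-41 ALLOC][42-58 FREE]
Op 7: d = malloc(14) -> d = 42; heap: [0-2 ALLOC][3-12 FREE][13-18 ALLOC][19-29 FREE][30-41 ALLOC][42-55 ALLOC][56-58 FREE]
Op 8: a = realloc(a, 23) -> NULL (a unchanged); heap: [0-2 ALLOC][3-12 FREE][13-18 ALLOC][19-29 FREE][30-41 ALLOC][42-55 ALLOC][56-58 FREE]
Free blocks: [10 11 3] total_free=24 largest=11 -> 100*(24-11)/24 = 1300/24 ≈ 54.167 -> rounds to 54

Answer: 54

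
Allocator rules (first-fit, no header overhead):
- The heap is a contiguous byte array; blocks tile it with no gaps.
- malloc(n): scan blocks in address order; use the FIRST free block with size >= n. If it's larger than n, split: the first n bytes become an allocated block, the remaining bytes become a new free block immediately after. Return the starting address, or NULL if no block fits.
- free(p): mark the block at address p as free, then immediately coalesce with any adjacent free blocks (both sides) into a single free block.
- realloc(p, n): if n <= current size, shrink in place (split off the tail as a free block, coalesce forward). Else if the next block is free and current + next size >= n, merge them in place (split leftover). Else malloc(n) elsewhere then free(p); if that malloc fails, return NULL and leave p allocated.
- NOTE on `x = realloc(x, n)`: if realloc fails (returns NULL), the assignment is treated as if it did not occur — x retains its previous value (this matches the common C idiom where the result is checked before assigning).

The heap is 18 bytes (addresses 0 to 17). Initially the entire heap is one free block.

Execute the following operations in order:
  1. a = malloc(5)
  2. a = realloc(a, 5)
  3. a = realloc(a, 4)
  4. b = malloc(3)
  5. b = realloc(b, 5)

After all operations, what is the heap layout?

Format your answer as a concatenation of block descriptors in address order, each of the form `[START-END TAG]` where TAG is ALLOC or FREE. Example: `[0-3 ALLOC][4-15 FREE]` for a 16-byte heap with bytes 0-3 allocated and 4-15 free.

Op 1: a = malloc(5) -> a = 0; heap: [0-4 ALLOC][5-17 FREE]
Op 2: a = realloc(a, 5) -> a = 0; heap: [0-4 ALLOC][5-17 FREE]
Op 3: a = realloc(a, 4) -> a = 0; heap: [0-3 ALLOC][4-17 FREE]
Op 4: b = malloc(3) -> b = 4; heap: [0-3 ALLOC][4-6 ALLOC][7-17 FREE]
Op 5: b = realloc(b, 5) -> b = 4; heap: [0-3 ALLOC][4-8 ALLOC][9-17 FREE]

Answer: [0-3 ALLOC][4-8 ALLOC][9-17 FREE]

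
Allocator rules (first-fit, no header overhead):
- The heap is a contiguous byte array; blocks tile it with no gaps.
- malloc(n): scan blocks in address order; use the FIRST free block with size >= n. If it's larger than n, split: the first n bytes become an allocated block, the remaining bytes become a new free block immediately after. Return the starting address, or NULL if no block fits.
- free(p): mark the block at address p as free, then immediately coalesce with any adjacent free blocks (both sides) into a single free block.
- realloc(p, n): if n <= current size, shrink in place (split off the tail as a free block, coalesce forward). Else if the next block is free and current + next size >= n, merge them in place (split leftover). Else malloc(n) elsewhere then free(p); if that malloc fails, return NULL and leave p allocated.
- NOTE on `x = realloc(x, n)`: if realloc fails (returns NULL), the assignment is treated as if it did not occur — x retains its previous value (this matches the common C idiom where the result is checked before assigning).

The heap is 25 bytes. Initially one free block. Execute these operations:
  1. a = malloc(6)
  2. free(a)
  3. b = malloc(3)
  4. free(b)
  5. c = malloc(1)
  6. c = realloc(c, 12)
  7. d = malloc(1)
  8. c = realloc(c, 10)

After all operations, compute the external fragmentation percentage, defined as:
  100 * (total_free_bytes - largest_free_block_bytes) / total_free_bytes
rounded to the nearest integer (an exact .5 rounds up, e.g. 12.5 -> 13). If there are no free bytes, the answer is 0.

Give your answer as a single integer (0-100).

Op 1: a = malloc(6) -> a = 0; heap: [0-5 ALLOC][6-24 FREE]
Op 2: free(a) -> (freed a); heap: [0-24 FREE]
Op 3: b = malloc(3) -> b = 0; heap: [0-2 ALLOC][3-24 FREE]
Op 4: free(b) -> (freed b); heap: [0-24 FREE]
Op 5: c = malloc(1) -> c = 0; heap: [0-0 ALLOC][1-24 FREE]
Op 6: c = realloc(c, 12) -> c = 0; heap: [0-11 ALLOC][12-24 FREE]
Op 7: d = malloc(1) -> d = 12; heap: [0-11 ALLOC][12-12 ALLOC][13-24 FREE]
Op 8: c = realloc(c, 10) -> c = 0; heap: [0-9 ALLOC][10-11 FREE][12-12 ALLOC][13-24 FREE]
Free blocks: [2 12] total_free=14 largest=12 -> 100*(14-12)/14 = 200/14 ≈ 14.286 -> rounds to 14

Answer: 14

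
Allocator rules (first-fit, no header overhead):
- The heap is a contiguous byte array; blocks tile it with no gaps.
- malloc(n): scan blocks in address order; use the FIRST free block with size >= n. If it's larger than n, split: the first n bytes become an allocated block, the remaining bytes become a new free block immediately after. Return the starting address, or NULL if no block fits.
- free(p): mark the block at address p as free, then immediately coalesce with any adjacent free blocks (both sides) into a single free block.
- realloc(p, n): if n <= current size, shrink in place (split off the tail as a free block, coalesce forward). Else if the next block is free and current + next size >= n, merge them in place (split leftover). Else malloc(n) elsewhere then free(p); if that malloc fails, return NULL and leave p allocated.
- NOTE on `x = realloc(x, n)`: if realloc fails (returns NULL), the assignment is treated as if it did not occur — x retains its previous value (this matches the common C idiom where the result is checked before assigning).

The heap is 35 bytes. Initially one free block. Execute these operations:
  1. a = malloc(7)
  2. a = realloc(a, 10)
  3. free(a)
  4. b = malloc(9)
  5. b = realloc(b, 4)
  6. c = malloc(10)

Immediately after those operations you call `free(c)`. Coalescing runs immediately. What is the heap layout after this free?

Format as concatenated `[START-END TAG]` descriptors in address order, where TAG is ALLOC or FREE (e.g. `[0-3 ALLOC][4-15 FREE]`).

Op 1: a = malloc(7) -> a = 0; heap: [0-6 ALLOC][7-34 FREE]
Op 2: a = realloc(a, 10) -> a = 0; heap: [0-9 ALLOC][10-34 FREE]
Op 3: free(a) -> (freed a); heap: [0-34 FREE]
Op 4: b = malloc(9) -> b = 0; heap: [0-8 ALLOC][9-34 FREE]
Op 5: b = realloc(b, 4) -> b = 0; heap: [0-3 ALLOC][4-34 FREE]
Op 6: c = malloc(10) -> c = 4; heap: [0-3 ALLOC][4-13 ALLOC][14-34 FREE]
free(c): c = 4 -> block [4-13 ALLOC]; mark free, coalesce with adjacent free neighbors -> [0-3 ALLOC][4-34 FREE]

Answer: [0-3 ALLOC][4-34 FREE]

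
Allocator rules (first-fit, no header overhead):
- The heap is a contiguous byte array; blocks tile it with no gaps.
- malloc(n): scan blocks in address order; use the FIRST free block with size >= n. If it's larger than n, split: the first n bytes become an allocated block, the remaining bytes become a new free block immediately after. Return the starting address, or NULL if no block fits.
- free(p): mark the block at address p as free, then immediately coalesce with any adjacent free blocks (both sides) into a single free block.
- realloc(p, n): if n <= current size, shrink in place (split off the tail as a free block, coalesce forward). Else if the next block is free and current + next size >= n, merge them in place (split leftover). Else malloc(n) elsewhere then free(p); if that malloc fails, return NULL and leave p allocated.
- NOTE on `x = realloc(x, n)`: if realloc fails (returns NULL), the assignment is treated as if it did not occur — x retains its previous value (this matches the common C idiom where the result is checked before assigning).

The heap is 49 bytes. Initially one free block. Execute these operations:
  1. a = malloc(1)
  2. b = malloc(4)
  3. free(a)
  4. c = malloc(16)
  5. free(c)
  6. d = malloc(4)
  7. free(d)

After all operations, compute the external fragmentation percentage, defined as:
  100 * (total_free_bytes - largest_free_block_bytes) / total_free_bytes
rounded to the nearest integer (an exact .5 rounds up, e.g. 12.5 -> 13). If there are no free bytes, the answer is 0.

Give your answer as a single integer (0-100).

Answer: 2

Derivation:
Op 1: a = malloc(1) -> a = 0; heap: [0-0 ALLOC][1-48 FREE]
Op 2: b = malloc(4) -> b = 1; heap: [0-0 ALLOC][1-4 ALLOC][5-48 FREE]
Op 3: free(a) -> (freed a); heap: [0-0 FREE][1-4 ALLOC][5-48 FREE]
Op 4: c = malloc(16) -> c = 5; heap: [0-0 FREE][1-4 ALLOC][5-20 ALLOC][21-48 FREE]
Op 5: free(c) -> (freed c); heap: [0-0 FREE][1-4 ALLOC][5-48 FREE]
Op 6: d = malloc(4) -> d = 5; heap: [0-0 FREE][1-4 ALLOC][5-8 ALLOC][9-48 FREE]
Op 7: free(d) -> (freed d); heap: [0-0 FREE][1-4 ALLOC][5-48 FREE]
Free blocks: [1 44] total_free=45 largest=44 -> 100*(45-44)/45 = 100/45 ≈ 2.222 -> rounds to 2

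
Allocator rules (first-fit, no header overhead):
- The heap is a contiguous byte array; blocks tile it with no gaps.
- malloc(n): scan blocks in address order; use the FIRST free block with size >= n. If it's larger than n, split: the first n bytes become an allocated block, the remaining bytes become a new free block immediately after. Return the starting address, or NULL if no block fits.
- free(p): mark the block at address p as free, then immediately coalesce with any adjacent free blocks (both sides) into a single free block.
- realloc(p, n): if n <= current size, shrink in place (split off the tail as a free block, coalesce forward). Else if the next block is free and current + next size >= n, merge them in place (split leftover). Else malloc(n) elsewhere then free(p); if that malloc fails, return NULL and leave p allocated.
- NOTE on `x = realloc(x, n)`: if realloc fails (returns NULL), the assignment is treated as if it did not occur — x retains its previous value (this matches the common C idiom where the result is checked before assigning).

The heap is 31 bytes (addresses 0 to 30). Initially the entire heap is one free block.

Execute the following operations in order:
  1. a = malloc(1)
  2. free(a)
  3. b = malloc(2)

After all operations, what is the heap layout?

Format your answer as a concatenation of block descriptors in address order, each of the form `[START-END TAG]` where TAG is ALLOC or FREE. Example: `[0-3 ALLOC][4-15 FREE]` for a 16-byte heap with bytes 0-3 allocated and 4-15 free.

Op 1: a = malloc(1) -> a = 0; heap: [0-0 ALLOC][1-30 FREE]
Op 2: free(a) -> (freed a); heap: [0-30 FREE]
Op 3: b = malloc(2) -> b = 0; heap: [0-1 ALLOC][2-30 FREE]

Answer: [0-1 ALLOC][2-30 FREE]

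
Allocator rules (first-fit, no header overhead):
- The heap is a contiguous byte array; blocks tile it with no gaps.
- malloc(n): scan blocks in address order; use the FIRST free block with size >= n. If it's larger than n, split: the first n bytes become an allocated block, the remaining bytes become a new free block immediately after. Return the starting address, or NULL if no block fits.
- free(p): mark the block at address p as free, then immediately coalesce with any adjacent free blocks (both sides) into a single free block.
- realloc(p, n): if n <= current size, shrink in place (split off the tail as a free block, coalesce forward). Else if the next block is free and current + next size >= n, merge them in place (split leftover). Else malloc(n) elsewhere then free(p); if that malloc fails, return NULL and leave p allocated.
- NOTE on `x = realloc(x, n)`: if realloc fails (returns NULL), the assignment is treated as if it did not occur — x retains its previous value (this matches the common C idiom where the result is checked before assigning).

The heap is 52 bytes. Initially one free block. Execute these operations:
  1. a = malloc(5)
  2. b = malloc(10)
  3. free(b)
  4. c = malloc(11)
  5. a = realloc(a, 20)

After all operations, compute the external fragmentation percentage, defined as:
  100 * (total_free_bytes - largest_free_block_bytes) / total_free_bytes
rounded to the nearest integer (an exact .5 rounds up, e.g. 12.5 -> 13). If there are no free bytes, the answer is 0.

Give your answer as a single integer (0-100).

Answer: 24

Derivation:
Op 1: a = malloc(5) -> a = 0; heap: [0-4 ALLOC][5-51 FREE]
Op 2: b = malloc(10) -> b = 5; heap: [0-4 ALLOC][5-14 ALLOC][15-51 FREE]
Op 3: free(b) -> (freed b); heap: [0-4 ALLOC][5-51 FREE]
Op 4: c = malloc(11) -> c = 5; heap: [0-4 ALLOC][5-15 ALLOC][16-51 FREE]
Op 5: a = realloc(a, 20) -> a = 16; heap: [0-4 FREE][5-15 ALLOC][16-35 ALLOC][36-51 FREE]
Free blocks: [5 16] total_free=21 largest=16 -> 100*(21-16)/21 = 500/21 ≈ 23.810 -> rounds to 24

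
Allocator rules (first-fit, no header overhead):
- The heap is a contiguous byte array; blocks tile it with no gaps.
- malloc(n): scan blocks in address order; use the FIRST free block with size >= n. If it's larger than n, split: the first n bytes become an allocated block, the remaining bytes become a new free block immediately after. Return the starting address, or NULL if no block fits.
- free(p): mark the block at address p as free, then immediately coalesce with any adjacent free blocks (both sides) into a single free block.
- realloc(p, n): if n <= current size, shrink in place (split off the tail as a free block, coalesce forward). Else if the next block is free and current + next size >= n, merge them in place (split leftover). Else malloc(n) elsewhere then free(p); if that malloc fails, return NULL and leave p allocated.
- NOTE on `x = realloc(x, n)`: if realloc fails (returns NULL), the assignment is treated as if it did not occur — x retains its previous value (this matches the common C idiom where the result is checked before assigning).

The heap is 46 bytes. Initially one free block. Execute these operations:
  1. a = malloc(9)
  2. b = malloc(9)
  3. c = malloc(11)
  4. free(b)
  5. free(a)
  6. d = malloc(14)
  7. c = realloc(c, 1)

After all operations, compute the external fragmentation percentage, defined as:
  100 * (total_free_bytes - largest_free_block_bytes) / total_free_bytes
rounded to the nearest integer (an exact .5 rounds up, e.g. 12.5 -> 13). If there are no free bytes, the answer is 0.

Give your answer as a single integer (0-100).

Answer: 13

Derivation:
Op 1: a = malloc(9) -> a = 0; heap: [0-8 ALLOC][9-45 FREE]
Op 2: b = malloc(9) -> b = 9; heap: [0-8 ALLOC][9-17 ALLOC][18-45 FREE]
Op 3: c = malloc(11) -> c = 18; heap: [0-8 ALLOC][9-17 ALLOC][18-28 ALLOC][29-45 FREE]
Op 4: free(b) -> (freed b); heap: [0-8 ALLOC][9-17 FREE][18-28 ALLOC][29-45 FREE]
Op 5: free(a) -> (freed a); heap: [0-17 FREE][18-28 ALLOC][29-45 FREE]
Op 6: d = malloc(14) -> d = 0; heap: [0-13 ALLOC][14-17 FREE][18-28 ALLOC][29-45 FREE]
Op 7: c = realloc(c, 1) -> c = 18; heap: [0-13 ALLOC][14-17 FREE][18-18 ALLOC][19-45 FREE]
Free blocks: [4 27] total_free=31 largest=27 -> 100*(31-27)/31 = 400/31 ≈ 12.903 -> rounds to 13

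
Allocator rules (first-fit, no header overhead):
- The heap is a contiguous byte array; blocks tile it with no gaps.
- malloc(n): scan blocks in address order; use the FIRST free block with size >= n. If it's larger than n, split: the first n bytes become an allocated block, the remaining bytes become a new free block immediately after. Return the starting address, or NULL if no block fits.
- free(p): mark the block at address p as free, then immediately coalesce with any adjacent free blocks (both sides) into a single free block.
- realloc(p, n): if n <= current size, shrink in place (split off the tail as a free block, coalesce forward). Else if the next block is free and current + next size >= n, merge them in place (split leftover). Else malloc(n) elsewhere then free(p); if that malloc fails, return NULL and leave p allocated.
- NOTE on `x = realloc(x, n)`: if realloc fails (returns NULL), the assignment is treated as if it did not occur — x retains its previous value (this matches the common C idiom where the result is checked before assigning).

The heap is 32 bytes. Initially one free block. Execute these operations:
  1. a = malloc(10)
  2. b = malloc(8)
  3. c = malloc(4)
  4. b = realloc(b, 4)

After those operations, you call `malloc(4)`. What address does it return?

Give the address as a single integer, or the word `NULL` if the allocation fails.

Answer: 14

Derivation:
Op 1: a = malloc(10) -> a = 0; heap: [0-9 ALLOC][10-31 FREE]
Op 2: b = malloc(8) -> b = 10; heap: [0-9 ALLOC][10-17 ALLOC][18-31 FREE]
Op 3: c = malloc(4) -> c = 18; heap: [0-9 ALLOC][10-17 ALLOC][18-21 ALLOC][22-31 FREE]
Op 4: b = realloc(b, 4) -> b = 10; heap: [0-9 ALLOC][10-13 ALLOC][14-17 FREE][18-21 ALLOC][22-31 FREE]
malloc(4): first-fit scan over [0-9 ALLOC][10-13 ALLOC][14-17 FREE][18-21 ALLOC][22-31 FREE] -> 14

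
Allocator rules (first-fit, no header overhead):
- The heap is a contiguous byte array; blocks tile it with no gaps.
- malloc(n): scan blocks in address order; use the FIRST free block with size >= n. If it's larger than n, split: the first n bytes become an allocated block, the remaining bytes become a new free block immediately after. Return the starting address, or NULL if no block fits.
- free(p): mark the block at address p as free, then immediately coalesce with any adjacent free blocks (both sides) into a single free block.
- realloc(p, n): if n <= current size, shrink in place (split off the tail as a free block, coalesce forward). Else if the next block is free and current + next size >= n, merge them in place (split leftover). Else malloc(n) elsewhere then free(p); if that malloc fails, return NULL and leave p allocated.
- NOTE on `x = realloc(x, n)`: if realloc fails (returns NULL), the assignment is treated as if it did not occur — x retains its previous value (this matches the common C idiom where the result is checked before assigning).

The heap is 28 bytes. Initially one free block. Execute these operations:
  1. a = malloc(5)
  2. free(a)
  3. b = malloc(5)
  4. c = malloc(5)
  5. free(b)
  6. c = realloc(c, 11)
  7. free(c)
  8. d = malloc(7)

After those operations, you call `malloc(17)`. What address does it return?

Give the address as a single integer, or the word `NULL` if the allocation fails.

Answer: 7

Derivation:
Op 1: a = malloc(5) -> a = 0; heap: [0-4 ALLOC][5-27 FREE]
Op 2: free(a) -> (freed a); heap: [0-27 FREE]
Op 3: b = malloc(5) -> b = 0; heap: [0-4 ALLOC][5-27 FREE]
Op 4: c = malloc(5) -> c = 5; heap: [0-4 ALLOC][5-9 ALLOC][10-27 FREE]
Op 5: free(b) -> (freed b); heap: [0-4 FREE][5-9 ALLOC][10-27 FREE]
Op 6: c = realloc(c, 11) -> c = 5; heap: [0-4 FREE][5-15 ALLOC][16-27 FREE]
Op 7: free(c) -> (freed c); heap: [0-27 FREE]
Op 8: d = malloc(7) -> d = 0; heap: [0-6 ALLOC][7-27 FREE]
malloc(17): first-fit scan over [0-6 ALLOC][7-27 FREE] -> 7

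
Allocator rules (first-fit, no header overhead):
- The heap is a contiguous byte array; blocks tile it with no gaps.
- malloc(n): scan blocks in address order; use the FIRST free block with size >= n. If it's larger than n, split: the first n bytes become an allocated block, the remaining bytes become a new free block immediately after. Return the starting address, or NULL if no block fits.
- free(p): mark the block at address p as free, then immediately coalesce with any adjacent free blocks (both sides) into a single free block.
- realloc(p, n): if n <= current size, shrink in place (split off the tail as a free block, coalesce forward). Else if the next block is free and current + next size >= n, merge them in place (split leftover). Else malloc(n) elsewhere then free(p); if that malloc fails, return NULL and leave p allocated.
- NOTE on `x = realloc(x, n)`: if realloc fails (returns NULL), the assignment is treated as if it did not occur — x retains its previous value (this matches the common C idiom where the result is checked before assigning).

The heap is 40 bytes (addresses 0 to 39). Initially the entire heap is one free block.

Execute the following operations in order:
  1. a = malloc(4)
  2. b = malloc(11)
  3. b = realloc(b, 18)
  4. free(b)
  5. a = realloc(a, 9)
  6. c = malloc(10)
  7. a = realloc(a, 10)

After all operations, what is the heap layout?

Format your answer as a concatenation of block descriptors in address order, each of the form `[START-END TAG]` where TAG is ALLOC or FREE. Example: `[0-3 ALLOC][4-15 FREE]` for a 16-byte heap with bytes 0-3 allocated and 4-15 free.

Op 1: a = malloc(4) -> a = 0; heap: [0-3 ALLOC][4-39 FREE]
Op 2: b = malloc(11) -> b = 4; heap: [0-3 ALLOC][4-14 ALLOC][15-39 FREE]
Op 3: b = realloc(b, 18) -> b = 4; heap: [0-3 ALLOC][4-21 ALLOC][22-39 FREE]
Op 4: free(b) -> (freed b); heap: [0-3 ALLOC][4-39 FREE]
Op 5: a = realloc(a, 9) -> a = 0; heap: [0-8 ALLOC][9-39 FREE]
Op 6: c = malloc(10) -> c = 9; heap: [0-8 ALLOC][9-18 ALLOC][19-39 FREE]
Op 7: a = realloc(a, 10) -> a = 19; heap: [0-8 FREE][9-18 ALLOC][19-28 ALLOC][29-39 FREE]

Answer: [0-8 FREE][9-18 ALLOC][19-28 ALLOC][29-39 FREE]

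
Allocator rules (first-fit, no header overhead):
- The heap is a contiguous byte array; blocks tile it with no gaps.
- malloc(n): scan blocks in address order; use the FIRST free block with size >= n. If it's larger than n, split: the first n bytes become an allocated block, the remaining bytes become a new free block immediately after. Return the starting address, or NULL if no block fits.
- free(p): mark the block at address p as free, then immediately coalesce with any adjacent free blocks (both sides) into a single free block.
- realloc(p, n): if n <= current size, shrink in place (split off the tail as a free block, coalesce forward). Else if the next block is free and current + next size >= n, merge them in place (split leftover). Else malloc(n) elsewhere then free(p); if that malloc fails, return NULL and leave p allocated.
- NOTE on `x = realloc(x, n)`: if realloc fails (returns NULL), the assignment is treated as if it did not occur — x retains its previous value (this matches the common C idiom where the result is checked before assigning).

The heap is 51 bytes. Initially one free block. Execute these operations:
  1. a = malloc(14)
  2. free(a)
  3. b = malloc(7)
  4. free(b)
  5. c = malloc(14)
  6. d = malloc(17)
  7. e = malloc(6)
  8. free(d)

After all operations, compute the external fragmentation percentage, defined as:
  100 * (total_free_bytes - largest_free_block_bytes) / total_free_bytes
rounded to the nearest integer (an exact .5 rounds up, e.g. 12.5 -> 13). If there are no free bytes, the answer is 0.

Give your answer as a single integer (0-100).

Op 1: a = malloc(14) -> a = 0; heap: [0-13 ALLOC][14-50 FREE]
Op 2: free(a) -> (freed a); heap: [0-50 FREE]
Op 3: b = malloc(7) -> b = 0; heap: [0-6 ALLOC][7-50 FREE]
Op 4: free(b) -> (freed b); heap: [0-50 FREE]
Op 5: c = malloc(14) -> c = 0; heap: [0-13 ALLOC][14-50 FREE]
Op 6: d = malloc(17) -> d = 14; heap: [0-13 ALLOC][14-30 ALLOC][31-50 FREE]
Op 7: e = malloc(6) -> e = 31; heap: [0-13 ALLOC][14-30 ALLOC][31-36 ALLOC][37-50 FREE]
Op 8: free(d) -> (freed d); heap: [0-13 ALLOC][14-30 FREE][31-36 ALLOC][37-50 FREE]
Free blocks: [17 14] total_free=31 largest=17 -> 100*(31-17)/31 = 1400/31 ≈ 45.161 -> rounds to 45

Answer: 45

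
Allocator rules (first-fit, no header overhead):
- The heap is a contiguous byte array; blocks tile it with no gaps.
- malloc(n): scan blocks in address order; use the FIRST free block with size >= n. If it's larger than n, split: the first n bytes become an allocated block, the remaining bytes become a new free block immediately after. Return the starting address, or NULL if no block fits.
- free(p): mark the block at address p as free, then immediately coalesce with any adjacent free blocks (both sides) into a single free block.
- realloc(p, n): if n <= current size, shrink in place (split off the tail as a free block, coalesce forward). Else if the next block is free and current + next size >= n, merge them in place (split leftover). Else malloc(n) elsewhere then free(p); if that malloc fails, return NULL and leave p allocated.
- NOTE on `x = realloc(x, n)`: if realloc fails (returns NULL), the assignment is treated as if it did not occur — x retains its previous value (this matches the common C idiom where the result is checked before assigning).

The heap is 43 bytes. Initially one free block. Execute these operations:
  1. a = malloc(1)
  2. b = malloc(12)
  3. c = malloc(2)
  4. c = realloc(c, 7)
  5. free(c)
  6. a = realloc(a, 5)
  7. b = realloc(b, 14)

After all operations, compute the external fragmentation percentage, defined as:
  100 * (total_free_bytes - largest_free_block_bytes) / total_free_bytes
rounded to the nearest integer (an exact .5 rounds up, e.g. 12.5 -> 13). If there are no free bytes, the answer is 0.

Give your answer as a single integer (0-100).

Op 1: a = malloc(1) -> a = 0; heap: [0-0 ALLOC][1-42 FREE]
Op 2: b = malloc(12) -> b = 1; heap: [0-0 ALLOC][1-12 ALLOC][13-42 FREE]
Op 3: c = malloc(2) -> c = 13; heap: [0-0 ALLOC][1-12 ALLOC][13-14 ALLOC][15-42 FREE]
Op 4: c = realloc(c, 7) -> c = 13; heap: [0-0 ALLOC][1-12 ALLOC][13-19 ALLOC][20-42 FREE]
Op 5: free(c) -> (freed c); heap: [0-0 ALLOC][1-12 ALLOC][13-42 FREE]
Op 6: a = realloc(a, 5) -> a = 13; heap: [0-0 FREE][1-12 ALLOC][13-17 ALLOC][18-42 FREE]
Op 7: b = realloc(b, 14) -> b = 18; heap: [0-12 FREE][13-17 ALLOC][18-31 ALLOC][32-42 FREE]
Free blocks: [13 11] total_free=24 largest=13 -> 100*(24-13)/24 = 1100/24 ≈ 45.833 -> rounds to 46

Answer: 46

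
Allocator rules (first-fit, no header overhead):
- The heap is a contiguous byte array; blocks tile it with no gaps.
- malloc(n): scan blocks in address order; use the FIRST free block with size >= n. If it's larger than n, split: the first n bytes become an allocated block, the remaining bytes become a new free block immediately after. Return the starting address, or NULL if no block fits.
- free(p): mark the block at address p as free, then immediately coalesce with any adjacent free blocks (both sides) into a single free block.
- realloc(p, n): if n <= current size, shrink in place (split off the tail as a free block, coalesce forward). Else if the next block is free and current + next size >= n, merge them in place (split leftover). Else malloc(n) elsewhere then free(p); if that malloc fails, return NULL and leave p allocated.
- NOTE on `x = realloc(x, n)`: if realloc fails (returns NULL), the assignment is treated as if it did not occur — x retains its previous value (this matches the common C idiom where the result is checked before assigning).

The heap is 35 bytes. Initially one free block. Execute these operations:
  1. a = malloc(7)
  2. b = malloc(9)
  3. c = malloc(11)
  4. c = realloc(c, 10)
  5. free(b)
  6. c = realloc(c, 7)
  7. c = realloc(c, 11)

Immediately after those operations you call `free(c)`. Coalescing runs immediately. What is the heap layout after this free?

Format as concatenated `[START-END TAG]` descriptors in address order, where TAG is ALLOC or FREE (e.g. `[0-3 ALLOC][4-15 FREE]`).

Op 1: a = malloc(7) -> a = 0; heap: [0-6 ALLOC][7-34 FREE]
Op 2: b = malloc(9) -> b = 7; heap: [0-6 ALLOC][7-15 ALLOC][16-34 FREE]
Op 3: c = malloc(11) -> c = 16; heap: [0-6 ALLOC][7-15 ALLOC][16-26 ALLOC][27-34 FREE]
Op 4: c = realloc(c, 10) -> c = 16; heap: [0-6 ALLOC][7-15 ALLOC][16-25 ALLOC][26-34 FREE]
Op 5: free(b) -> (freed b); heap: [0-6 ALLOC][7-15 FREE][16-25 ALLOC][26-34 FREE]
Op 6: c = realloc(c, 7) -> c = 16; heap: [0-6 ALLOC][7-15 FREE][16-22 ALLOC][23-34 FREE]
Op 7: c = realloc(c, 11) -> c = 16; heap: [0-6 ALLOC][7-15 FREE][16-26 ALLOC][27-34 FREE]
free(c): c = 16 -> block [16-26 ALLOC]; mark free, coalesce with adjacent free neighbors -> [0-6 ALLOC][7-34 FREE]

Answer: [0-6 ALLOC][7-34 FREE]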